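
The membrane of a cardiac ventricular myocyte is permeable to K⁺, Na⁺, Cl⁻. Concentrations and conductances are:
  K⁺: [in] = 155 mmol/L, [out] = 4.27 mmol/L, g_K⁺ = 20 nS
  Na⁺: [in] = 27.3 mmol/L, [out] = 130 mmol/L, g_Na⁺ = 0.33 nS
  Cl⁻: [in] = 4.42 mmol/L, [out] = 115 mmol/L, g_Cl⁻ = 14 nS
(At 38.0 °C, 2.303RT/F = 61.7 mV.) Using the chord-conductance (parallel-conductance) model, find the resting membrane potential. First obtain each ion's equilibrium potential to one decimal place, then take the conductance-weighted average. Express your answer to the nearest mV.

E_K⁺ = (61.7/1)·log₁₀(4.27/155) = -96.2 mV
E_Na⁺ = (61.7/1)·log₁₀(130/27.3) = 41.8 mV
E_Cl⁻ = (61.7/-1)·log₁₀(115/4.42) = -87.3 mV
Vm = (Σ gᵢEᵢ)/(Σ gᵢ) = (20·-96.2 + 0.33·41.8 + 14·-87.3) / (20 + 0.33 + 14)
= -3132.41 / 34.33 = -91.24 mV

-91 mV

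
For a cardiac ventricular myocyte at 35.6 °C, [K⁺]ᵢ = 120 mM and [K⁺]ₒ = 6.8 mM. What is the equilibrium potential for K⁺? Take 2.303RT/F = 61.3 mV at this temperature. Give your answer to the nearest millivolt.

-76 mV

E = (61.3/z) · log₁₀([K⁺]_out/[K⁺]_in) with z = +1.
= (61.3/1) · log₁₀(6.8/120) = 61.30 · log₁₀(0.05667)
= 61.30 · (-1.2467) = -76.42 mV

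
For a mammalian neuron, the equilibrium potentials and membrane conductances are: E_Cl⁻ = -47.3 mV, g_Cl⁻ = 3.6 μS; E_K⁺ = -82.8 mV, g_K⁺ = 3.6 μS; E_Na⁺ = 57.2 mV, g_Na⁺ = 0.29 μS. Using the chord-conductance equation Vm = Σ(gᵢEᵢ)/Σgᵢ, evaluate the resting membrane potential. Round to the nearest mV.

-60 mV

Σ gᵢEᵢ = 3.6·(-47.3) + 3.6·(-82.8) + 0.29·(57.2) = -451.77
Σ gᵢ = 3.6 + 3.6 + 0.29 = 7.49
Vm = -451.77 / 7.49 = -60.32 mV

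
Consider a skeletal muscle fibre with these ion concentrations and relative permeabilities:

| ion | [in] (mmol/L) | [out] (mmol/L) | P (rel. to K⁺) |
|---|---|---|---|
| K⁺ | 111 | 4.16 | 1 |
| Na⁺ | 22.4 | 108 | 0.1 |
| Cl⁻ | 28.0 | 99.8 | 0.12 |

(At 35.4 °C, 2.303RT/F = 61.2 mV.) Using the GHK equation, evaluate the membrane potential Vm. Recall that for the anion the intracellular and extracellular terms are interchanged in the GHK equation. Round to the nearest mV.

Vm = 61.2 · log₁₀[(Σ P·[cation]ₒ + Σ P·[anion]ᵢ) / (Σ P·[cation]ᵢ + Σ P·[anion]ₒ)]
Numerator = 1×4.16 + 0.1×108 + 0.12×28.0 = 18.32
Denominator = 1×111 + 0.1×22.4 + 0.12×99.8 = 125.2
Vm = 61.2 · log₁₀(0.14631) = 61.2 × (-0.8347) = -51.09 mV

-51 mV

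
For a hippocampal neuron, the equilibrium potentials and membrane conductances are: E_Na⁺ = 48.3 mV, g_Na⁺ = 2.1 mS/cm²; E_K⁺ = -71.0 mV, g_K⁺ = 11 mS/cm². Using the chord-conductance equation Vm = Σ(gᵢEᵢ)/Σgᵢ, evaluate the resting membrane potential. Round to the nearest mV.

Σ gᵢEᵢ = 2.1·(48.3) + 11·(-71.0) = -679.57
Σ gᵢ = 2.1 + 11 = 13.1
Vm = -679.57 / 13.1 = -51.88 mV

-52 mV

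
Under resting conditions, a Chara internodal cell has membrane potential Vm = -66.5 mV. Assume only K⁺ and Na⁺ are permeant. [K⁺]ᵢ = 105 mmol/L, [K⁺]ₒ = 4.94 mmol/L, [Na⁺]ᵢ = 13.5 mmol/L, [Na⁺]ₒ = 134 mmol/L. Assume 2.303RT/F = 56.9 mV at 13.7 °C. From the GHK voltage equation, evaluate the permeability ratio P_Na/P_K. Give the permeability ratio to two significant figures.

0.016

Let α = P_Na/P_K. GHK: Vm = 56.9·log₁₀[(Kₒ + α·Naₒ)/(Kᵢ + α·Naᵢ)].
10^(Vm/56.9) = 10^(-66.5/56.9) = 0.067808
So 0.067808·(Kᵢ + α·Naᵢ) = Kₒ + α·Naₒ → α = (0.067808·105.0 − 4.94) / (134.0 − 0.067808·13.5)
α = (7.12 − 4.94) / (134.0 − 0.9154) = 2.18/133.1 = 0.01638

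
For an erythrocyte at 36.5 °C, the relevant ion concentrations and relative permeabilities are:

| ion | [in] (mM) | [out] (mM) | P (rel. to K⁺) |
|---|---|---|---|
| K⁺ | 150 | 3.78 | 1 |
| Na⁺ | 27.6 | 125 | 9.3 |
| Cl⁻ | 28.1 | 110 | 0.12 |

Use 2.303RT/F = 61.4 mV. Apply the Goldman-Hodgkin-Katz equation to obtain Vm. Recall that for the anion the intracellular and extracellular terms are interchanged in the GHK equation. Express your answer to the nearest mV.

Vm = 61.4 · log₁₀[(Σ P·[cation]ₒ + Σ P·[anion]ᵢ) / (Σ P·[cation]ᵢ + Σ P·[anion]ₒ)]
Numerator = 1×3.78 + 9.3×125 + 0.12×28.1 = 1170
Denominator = 1×150 + 9.3×27.6 + 0.12×110 = 419.9
Vm = 61.4 · log₁₀(2.7857) = 61.4 × (0.4449) = 27.32 mV

27 mV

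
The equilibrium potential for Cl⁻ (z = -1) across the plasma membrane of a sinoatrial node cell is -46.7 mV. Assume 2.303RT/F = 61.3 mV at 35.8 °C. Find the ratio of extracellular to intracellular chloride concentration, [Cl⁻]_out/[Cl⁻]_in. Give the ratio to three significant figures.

5.78

log₁₀([out]/[in]) = E·z/(61.3) = -46.7 × -1 / 61.3 = 0.7618
[out]/[in] = 10^(0.7618) = 5.779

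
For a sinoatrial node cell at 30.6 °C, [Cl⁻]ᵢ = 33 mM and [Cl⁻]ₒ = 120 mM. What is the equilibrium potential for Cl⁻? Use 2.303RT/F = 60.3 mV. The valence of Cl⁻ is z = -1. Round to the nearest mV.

-34 mV

E = (60.3/z) · log₁₀([Cl⁻]_out/[Cl⁻]_in) with z = -1.
For an anion, dividing by z = -1 reverses the sign.
= (60.3/-1) · log₁₀(120/33) = -60.30 · log₁₀(3.636)
= -60.30 · (0.5607) = -33.81 mV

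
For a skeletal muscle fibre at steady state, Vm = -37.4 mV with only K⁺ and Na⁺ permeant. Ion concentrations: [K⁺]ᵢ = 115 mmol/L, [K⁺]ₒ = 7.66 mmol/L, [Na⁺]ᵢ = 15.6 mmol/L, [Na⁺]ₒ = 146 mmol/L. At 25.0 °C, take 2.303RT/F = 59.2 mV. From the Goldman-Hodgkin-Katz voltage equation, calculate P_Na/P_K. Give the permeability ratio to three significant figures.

Let α = P_Na/P_K. GHK: Vm = 59.2·log₁₀[(Kₒ + α·Naₒ)/(Kᵢ + α·Naᵢ)].
10^(Vm/59.2) = 10^(-37.4/59.2) = 0.23348
So 0.23348·(Kᵢ + α·Naᵢ) = Kₒ + α·Naₒ → α = (0.23348·115.0 − 7.66) / (146.0 − 0.23348·15.6)
α = (26.85 − 7.66) / (146.0 − 3.642) = 19.19/142.4 = 0.1348

0.135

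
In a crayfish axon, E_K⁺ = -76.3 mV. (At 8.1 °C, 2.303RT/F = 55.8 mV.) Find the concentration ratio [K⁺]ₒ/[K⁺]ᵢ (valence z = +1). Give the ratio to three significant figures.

log₁₀([out]/[in]) = E·z/(55.8) = -76.3 × 1 / 55.8 = -1.3674
[out]/[in] = 10^(-1.3674) = 0.04292

0.0429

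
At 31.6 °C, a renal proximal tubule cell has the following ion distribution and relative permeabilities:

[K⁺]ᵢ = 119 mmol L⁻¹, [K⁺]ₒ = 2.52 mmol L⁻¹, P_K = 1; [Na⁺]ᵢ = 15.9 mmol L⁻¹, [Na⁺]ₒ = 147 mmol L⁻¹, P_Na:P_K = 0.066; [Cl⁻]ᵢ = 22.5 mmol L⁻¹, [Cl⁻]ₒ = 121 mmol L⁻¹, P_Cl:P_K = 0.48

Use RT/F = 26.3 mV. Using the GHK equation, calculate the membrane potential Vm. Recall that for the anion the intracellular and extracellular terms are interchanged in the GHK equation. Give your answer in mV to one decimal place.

Vm = 26.3 · ln[(Σ P·[cation]ₒ + Σ P·[anion]ᵢ) / (Σ P·[cation]ᵢ + Σ P·[anion]ₒ)]
Numerator = 1×2.52 + 0.066×147 + 0.48×22.5 = 23.02
Denominator = 1×119 + 0.066×15.9 + 0.48×121 = 178.1
Vm = 26.3 · ln(0.12924) = 26.3 × (-2.0461) = -53.81 mV

-53.8 mV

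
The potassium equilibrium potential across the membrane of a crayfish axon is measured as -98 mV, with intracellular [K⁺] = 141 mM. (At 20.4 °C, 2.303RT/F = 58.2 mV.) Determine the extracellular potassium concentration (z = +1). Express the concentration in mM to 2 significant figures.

2.9 mM

Nernst: E = (58.2/1) · log₁₀([out]/[in]), so log₁₀([out]/[in]) = -98.0 × 1 / 58.2 = -1.6838.
[out]/[in] = 10^(-1.6838) = 0.02071.
[out] = 0.02071 × 141 = 2.92 mM.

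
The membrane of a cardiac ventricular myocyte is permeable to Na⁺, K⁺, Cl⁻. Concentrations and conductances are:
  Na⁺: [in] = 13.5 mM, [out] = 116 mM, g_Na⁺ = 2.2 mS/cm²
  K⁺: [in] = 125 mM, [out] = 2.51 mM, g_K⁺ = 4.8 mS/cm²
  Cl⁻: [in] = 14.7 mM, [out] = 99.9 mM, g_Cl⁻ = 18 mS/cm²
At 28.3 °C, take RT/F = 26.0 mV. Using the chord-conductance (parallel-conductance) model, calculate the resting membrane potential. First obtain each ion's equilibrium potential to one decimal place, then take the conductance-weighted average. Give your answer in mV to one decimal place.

-50.4 mV

E_Na⁺ = (26.0/1)·ln(116/13.5) = 55.9 mV
E_K⁺ = (26.0/1)·ln(2.51/125) = -101.6 mV
E_Cl⁻ = (26.0/-1)·ln(99.9/14.7) = -49.8 mV
Vm = (Σ gᵢEᵢ)/(Σ gᵢ) = (2.2·55.9 + 4.8·-101.6 + 18·-49.8) / (2.2 + 4.8 + 18)
= -1261.10 / 25 = -50.44 mV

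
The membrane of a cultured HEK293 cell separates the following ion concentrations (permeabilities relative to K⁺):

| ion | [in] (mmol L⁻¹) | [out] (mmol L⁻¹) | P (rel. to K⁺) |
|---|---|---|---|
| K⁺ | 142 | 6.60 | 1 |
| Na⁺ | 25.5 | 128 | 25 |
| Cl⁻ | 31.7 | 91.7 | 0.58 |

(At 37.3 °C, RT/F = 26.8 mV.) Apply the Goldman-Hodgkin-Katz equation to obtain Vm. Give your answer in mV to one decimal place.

36.3 mV

Vm = 26.8 · ln[(Σ P·[cation]ₒ + Σ P·[anion]ᵢ) / (Σ P·[cation]ᵢ + Σ P·[anion]ₒ)]
Numerator = 1×6.60 + 25×128 + 0.58×31.7 = 3225
Denominator = 1×142 + 25×25.5 + 0.58×91.7 = 832.7
Vm = 26.8 · ln(3.873) = 26.8 × (1.3540) = 36.29 mV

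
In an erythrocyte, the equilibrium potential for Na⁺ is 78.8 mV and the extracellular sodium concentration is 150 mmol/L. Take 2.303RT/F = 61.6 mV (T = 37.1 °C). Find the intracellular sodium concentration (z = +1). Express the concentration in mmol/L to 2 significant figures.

7.9 mmol/L

Nernst: E = (61.6/1) · log₁₀([out]/[in]), so log₁₀([out]/[in]) = 78.8 × 1 / 61.6 = 1.2792.
[out]/[in] = 10^(1.2792) = 19.02.
[in] = 150 / 19.02 = 7.886 mmol/L.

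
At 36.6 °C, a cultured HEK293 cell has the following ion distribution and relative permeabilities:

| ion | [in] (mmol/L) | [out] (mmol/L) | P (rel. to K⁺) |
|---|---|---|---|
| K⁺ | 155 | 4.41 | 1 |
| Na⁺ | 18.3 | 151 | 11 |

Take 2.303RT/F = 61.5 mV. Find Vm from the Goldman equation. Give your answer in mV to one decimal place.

Vm = 61.5 · log₁₀[(Σ P·[cation]ₒ + Σ P·[anion]ᵢ) / (Σ P·[cation]ᵢ + Σ P·[anion]ₒ)]
Numerator = 1×4.41 + 11×151 = 1665
Denominator = 1×155 + 11×18.3 = 356.3
Vm = 61.5 · log₁₀(4.6742) = 61.5 × (0.6697) = 41.19 mV

41.2 mV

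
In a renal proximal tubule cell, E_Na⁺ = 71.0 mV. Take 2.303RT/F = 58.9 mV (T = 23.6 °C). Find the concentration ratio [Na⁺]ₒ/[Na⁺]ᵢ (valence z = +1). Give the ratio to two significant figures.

log₁₀([out]/[in]) = E·z/(58.9) = 71.0 × 1 / 58.9 = 1.2054
[out]/[in] = 10^(1.2054) = 16.05

16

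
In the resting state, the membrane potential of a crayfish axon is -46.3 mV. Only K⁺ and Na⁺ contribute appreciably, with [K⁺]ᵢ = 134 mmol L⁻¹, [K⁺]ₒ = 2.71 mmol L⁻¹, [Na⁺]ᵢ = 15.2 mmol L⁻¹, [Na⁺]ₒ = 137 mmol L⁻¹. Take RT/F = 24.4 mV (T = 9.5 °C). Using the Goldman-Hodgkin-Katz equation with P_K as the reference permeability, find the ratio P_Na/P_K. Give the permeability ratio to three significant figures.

0.129

Let α = P_Na/P_K. GHK: Vm = 24.4·ln[(Kₒ + α·Naₒ)/(Kᵢ + α·Naᵢ)].
e^(Vm/24.4) = e^(-46.3/24.4) = 0.14994
So 0.14994·(Kᵢ + α·Naᵢ) = Kₒ + α·Naₒ → α = (0.14994·134.0 − 2.71) / (137.0 − 0.14994·15.2)
α = (20.09 − 2.71) / (137.0 − 2.279) = 17.38/134.7 = 0.129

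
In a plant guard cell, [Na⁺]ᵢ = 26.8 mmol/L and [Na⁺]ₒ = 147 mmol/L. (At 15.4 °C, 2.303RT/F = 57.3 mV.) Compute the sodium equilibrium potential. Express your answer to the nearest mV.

42 mV

E = (57.3/z) · log₁₀([Na⁺]_out/[Na⁺]_in) with z = +1.
= (57.3/1) · log₁₀(147/26.8) = 57.30 · log₁₀(5.485)
= 57.30 · (0.7392) = 42.36 mV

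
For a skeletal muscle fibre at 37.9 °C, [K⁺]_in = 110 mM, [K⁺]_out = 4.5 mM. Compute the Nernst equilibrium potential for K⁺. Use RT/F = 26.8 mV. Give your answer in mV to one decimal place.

E = (26.8/z) · ln([K⁺]_out/[K⁺]_in) with z = +1.
= (26.8/1) · ln(4.5/110) = 26.80 · ln(0.04091)
= 26.80 · (-3.1964) = -85.66 mV

-85.7 mV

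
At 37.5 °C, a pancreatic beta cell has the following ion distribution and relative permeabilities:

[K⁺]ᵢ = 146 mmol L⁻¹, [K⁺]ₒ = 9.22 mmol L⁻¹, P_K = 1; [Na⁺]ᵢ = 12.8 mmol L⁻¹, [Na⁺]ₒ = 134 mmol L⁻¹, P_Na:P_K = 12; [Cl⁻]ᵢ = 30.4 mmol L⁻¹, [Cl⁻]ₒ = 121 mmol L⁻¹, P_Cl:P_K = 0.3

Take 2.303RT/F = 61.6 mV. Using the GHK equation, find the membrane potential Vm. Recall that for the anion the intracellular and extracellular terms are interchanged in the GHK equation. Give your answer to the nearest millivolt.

42 mV

Vm = 61.6 · log₁₀[(Σ P·[cation]ₒ + Σ P·[anion]ᵢ) / (Σ P·[cation]ᵢ + Σ P·[anion]ₒ)]
Numerator = 1×9.22 + 12×134 + 0.3×30.4 = 1626
Denominator = 1×146 + 12×12.8 + 0.3×121 = 335.9
Vm = 61.6 · log₁₀(4.8417) = 61.6 × (0.6850) = 42.20 mV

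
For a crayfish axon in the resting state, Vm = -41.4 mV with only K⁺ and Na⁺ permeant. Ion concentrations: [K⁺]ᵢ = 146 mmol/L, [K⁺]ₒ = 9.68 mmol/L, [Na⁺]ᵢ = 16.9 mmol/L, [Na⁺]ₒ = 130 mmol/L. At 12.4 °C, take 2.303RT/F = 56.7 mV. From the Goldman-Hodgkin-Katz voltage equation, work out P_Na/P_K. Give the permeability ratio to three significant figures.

0.138

Let α = P_Na/P_K. GHK: Vm = 56.7·log₁₀[(Kₒ + α·Naₒ)/(Kᵢ + α·Naᵢ)].
10^(Vm/56.7) = 10^(-41.4/56.7) = 0.18614
So 0.18614·(Kᵢ + α·Naᵢ) = Kₒ + α·Naₒ → α = (0.18614·146.0 − 9.68) / (130.0 − 0.18614·16.9)
α = (27.18 − 9.68) / (130.0 − 3.146) = 17.5/126.9 = 0.1379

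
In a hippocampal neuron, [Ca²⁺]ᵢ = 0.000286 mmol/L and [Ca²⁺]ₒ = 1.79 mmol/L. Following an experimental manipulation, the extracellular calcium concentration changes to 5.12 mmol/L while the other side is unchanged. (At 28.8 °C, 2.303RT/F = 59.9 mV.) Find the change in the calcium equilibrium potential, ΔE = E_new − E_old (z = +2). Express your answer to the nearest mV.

E_old = (59.9/2)·log₁₀(1.79/0.000286) = 113.70 mV
E_new = (59.9/2)·log₁₀(5.12/0.000286) = 127.37 mV
ΔE = 127.37 − (113.70) = 13.67 mV

14 mV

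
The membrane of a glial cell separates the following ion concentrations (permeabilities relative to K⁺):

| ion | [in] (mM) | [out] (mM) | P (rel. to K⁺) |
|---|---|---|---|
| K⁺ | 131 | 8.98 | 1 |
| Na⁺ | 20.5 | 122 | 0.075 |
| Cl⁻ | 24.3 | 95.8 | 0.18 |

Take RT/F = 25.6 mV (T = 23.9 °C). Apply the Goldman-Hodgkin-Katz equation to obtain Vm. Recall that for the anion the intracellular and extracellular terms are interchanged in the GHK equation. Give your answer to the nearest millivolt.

Vm = 25.6 · ln[(Σ P·[cation]ₒ + Σ P·[anion]ᵢ) / (Σ P·[cation]ᵢ + Σ P·[anion]ₒ)]
Numerator = 1×8.98 + 0.075×122 + 0.18×24.3 = 22.5
Denominator = 1×131 + 0.075×20.5 + 0.18×95.8 = 149.8
Vm = 25.6 · ln(0.15025) = 25.6 × (-1.8955) = -48.52 mV

-49 mV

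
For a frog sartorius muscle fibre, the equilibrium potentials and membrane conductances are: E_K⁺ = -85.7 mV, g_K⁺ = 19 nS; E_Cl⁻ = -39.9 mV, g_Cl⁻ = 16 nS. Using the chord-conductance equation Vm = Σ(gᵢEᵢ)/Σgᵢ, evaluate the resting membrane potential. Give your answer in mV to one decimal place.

Σ gᵢEᵢ = 19·(-85.7) + 16·(-39.9) = -2266.70
Σ gᵢ = 19 + 16 = 35
Vm = -2266.70 / 35 = -64.76 mV

-64.8 mV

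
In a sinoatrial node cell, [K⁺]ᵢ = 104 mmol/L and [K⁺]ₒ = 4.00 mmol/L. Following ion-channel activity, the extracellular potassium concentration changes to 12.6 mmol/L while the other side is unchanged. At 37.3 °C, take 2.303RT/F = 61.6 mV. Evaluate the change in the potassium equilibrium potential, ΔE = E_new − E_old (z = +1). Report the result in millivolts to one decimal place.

30.7 mV

E_old = (61.6/1)·log₁₀(4.00/104) = -87.16 mV
E_new = (61.6/1)·log₁₀(12.6/104) = -56.47 mV
ΔE = -56.47 − (-87.16) = 30.70 mV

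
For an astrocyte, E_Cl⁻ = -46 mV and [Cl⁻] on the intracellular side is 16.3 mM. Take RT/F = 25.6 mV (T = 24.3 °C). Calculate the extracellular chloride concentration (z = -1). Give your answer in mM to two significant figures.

Nernst: E = (25.6/-1) · ln([out]/[in]), so ln([out]/[in]) = -46.0 × -1 / 25.6 = 1.7969.
[out]/[in] = e^(1.7969) = 6.031.
[out] = 6.031 × 16.3 = 98.3 mM.

98 mM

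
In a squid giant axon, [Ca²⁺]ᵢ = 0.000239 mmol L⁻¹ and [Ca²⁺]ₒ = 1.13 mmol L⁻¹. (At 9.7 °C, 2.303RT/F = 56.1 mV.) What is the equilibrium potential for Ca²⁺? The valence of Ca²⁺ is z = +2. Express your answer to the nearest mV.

103 mV

E = (56.1/z) · log₁₀([Ca²⁺]_out/[Ca²⁺]_in) with z = +2.
= (56.1/2) · log₁₀(1.13/0.000239) = 28.05 · log₁₀(4728)
= 28.05 · (3.6747) = 103.07 mV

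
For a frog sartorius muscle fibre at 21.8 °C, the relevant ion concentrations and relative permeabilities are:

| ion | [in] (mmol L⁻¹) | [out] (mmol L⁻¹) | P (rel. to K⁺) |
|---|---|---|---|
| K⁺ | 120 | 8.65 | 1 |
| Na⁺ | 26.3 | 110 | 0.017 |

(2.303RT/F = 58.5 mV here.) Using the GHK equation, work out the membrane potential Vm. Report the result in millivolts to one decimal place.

-61.9 mV

Vm = 58.5 · log₁₀[(Σ P·[cation]ₒ + Σ P·[anion]ᵢ) / (Σ P·[cation]ᵢ + Σ P·[anion]ₒ)]
Numerator = 1×8.65 + 0.017×110 = 10.52
Denominator = 1×120 + 0.017×26.3 = 120.4
Vm = 58.5 · log₁₀(0.087341) = 58.5 × (-1.0588) = -61.94 mV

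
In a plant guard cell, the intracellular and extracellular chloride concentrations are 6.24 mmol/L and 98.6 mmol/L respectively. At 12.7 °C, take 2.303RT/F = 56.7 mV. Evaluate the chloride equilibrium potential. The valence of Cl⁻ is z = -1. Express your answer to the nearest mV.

-68 mV

E = (56.7/z) · log₁₀([Cl⁻]_out/[Cl⁻]_in) with z = -1.
For an anion, dividing by z = -1 reverses the sign.
= (56.7/-1) · log₁₀(98.6/6.24) = -56.70 · log₁₀(15.8)
= -56.70 · (1.1987) = -67.97 mV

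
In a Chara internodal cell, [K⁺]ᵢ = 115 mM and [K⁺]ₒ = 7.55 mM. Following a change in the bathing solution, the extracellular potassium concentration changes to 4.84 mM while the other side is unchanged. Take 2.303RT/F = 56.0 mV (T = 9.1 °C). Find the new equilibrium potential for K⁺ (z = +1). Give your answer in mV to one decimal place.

After the shift: [K⁺]_out = 4.84, [K⁺]_in = 115 mM.
E_new = (56.0/1)·log₁₀(4.84/115) = 56.00 · (-1.3759) = -77.05 mV

-77.0 mV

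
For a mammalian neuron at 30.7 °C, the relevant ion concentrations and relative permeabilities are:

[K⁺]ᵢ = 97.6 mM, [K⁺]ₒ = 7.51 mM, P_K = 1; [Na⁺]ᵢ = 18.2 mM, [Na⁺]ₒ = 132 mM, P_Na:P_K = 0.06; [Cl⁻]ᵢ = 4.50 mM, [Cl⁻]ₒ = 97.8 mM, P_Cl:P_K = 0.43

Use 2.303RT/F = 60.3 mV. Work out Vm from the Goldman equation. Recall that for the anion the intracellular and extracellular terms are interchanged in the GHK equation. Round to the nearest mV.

Vm = 60.3 · log₁₀[(Σ P·[cation]ₒ + Σ P·[anion]ᵢ) / (Σ P·[cation]ᵢ + Σ P·[anion]ₒ)]
Numerator = 1×7.51 + 0.06×132 + 0.43×4.50 = 17.36
Denominator = 1×97.6 + 0.06×18.2 + 0.43×97.8 = 140.7
Vm = 60.3 · log₁₀(0.12338) = 60.3 × (-0.9088) = -54.80 mV

-55 mV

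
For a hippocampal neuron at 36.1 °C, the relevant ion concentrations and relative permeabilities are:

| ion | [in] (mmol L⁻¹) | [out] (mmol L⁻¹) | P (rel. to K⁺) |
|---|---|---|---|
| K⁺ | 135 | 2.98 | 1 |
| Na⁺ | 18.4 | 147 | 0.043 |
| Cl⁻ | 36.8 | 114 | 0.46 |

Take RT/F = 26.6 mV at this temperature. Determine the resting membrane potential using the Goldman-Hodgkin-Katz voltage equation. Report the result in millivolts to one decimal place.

-52.4 mV

Vm = 26.6 · ln[(Σ P·[cation]ₒ + Σ P·[anion]ᵢ) / (Σ P·[cation]ᵢ + Σ P·[anion]ₒ)]
Numerator = 1×2.98 + 0.043×147 + 0.46×36.8 = 26.23
Denominator = 1×135 + 0.043×18.4 + 0.46×114 = 188.2
Vm = 26.6 · ln(0.13934) = 26.6 × (-1.9708) = -52.42 mV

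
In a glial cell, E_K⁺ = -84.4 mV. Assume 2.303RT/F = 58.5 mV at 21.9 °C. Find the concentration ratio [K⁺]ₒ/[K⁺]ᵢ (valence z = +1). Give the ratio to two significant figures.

log₁₀([out]/[in]) = E·z/(58.5) = -84.4 × 1 / 58.5 = -1.4427
[out]/[in] = 10^(-1.4427) = 0.03608

0.036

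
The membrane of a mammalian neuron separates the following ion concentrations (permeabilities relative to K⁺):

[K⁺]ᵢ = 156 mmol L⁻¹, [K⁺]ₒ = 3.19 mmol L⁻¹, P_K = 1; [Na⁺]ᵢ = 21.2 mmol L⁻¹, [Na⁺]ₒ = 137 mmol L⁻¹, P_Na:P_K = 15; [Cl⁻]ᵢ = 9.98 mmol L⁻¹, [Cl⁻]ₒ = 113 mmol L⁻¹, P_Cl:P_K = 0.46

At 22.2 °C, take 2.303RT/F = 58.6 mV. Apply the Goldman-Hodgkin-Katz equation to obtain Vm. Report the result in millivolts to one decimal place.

34.8 mV

Vm = 58.6 · log₁₀[(Σ P·[cation]ₒ + Σ P·[anion]ᵢ) / (Σ P·[cation]ᵢ + Σ P·[anion]ₒ)]
Numerator = 1×3.19 + 15×137 + 0.46×9.98 = 2063
Denominator = 1×156 + 15×21.2 + 0.46×113 = 526
Vm = 58.6 · log₁₀(3.9218) = 58.6 × (0.5935) = 34.78 mV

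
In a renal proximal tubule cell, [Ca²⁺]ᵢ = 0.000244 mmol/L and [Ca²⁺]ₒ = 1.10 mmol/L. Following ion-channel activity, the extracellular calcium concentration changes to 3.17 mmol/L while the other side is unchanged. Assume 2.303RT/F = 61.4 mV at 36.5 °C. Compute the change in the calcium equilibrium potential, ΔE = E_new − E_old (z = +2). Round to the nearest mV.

14 mV

E_old = (61.4/2)·log₁₀(1.10/0.000244) = 112.18 mV
E_new = (61.4/2)·log₁₀(3.17/0.000244) = 126.29 mV
ΔE = 126.29 − (112.18) = 14.11 mV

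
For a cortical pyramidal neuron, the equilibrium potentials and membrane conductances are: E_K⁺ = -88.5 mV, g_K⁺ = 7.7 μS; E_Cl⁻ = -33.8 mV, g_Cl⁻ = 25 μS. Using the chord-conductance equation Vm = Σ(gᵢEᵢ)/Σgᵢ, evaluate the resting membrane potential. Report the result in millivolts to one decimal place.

-46.7 mV

Σ gᵢEᵢ = 7.7·(-88.5) + 25·(-33.8) = -1526.45
Σ gᵢ = 7.7 + 25 = 32.7
Vm = -1526.45 / 32.7 = -46.68 mV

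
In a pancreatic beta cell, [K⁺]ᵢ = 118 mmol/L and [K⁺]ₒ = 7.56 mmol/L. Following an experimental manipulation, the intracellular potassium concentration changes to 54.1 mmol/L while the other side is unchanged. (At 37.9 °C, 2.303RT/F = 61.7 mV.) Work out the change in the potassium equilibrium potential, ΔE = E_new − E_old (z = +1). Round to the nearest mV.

21 mV

E_old = (61.7/1)·log₁₀(7.56/118) = -73.63 mV
E_new = (61.7/1)·log₁₀(7.56/54.1) = -52.73 mV
ΔE = -52.73 − (-73.63) = 20.90 mV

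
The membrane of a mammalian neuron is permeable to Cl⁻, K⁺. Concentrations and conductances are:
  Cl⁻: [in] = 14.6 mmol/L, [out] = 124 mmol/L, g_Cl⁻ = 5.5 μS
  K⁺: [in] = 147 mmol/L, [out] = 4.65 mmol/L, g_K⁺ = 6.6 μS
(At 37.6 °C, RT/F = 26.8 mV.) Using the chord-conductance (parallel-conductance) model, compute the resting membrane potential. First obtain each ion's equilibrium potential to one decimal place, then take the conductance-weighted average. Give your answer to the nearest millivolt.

E_Cl⁻ = (26.8/-1)·ln(124/14.6) = -57.3 mV
E_K⁺ = (26.8/1)·ln(4.65/147) = -92.6 mV
Vm = (Σ gᵢEᵢ)/(Σ gᵢ) = (5.5·-57.3 + 6.6·-92.6) / (5.5 + 6.6)
= -926.31 / 12.1 = -76.55 mV

-77 mV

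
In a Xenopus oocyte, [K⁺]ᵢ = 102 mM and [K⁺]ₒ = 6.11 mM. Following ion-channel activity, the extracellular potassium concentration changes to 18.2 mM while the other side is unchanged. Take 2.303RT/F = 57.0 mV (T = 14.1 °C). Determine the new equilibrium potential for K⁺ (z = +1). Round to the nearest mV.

After the shift: [K⁺]_out = 18.2, [K⁺]_in = 102 mM.
E_new = (57.0/1)·log₁₀(18.2/102) = 57.00 · (-0.7485) = -42.67 mV

-43 mV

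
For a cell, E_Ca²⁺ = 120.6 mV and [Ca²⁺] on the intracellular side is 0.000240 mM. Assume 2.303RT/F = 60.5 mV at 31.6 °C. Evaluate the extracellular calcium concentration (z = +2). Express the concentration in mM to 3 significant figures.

2.33 mM

Nernst: E = (60.5/2) · log₁₀([out]/[in]), so log₁₀([out]/[in]) = 120.6 × 2 / 60.5 = 3.9868.
[out]/[in] = 10^(3.9868) = 9700.
[out] = 9700 × 0.000240 = 2.328 mM.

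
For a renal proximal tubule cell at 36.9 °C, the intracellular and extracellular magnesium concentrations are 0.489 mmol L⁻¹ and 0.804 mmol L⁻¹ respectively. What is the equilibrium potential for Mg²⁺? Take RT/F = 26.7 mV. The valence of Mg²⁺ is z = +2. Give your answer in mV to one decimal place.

E = (26.7/z) · ln([Mg²⁺]_out/[Mg²⁺]_in) with z = +2.
= (26.7/2) · ln(0.804/0.489) = 13.35 · ln(1.644)
= 13.35 · (0.4972) = 6.64 mV

6.6 mV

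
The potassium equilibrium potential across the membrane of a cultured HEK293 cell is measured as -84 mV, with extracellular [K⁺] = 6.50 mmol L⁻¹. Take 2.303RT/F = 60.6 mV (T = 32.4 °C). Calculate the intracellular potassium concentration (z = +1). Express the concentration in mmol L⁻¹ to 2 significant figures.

Nernst: E = (60.6/1) · log₁₀([out]/[in]), so log₁₀([out]/[in]) = -84.0 × 1 / 60.6 = -1.3861.
[out]/[in] = 10^(-1.3861) = 0.0411.
[in] = 6.50 / 0.0411 = 158.1 mmol L⁻¹.

160 mmol L⁻¹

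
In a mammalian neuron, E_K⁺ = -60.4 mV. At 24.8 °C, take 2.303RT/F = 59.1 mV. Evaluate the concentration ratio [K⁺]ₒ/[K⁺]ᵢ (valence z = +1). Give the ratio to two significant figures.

0.095

log₁₀([out]/[in]) = E·z/(59.1) = -60.4 × 1 / 59.1 = -1.0220
[out]/[in] = 10^(-1.0220) = 0.09506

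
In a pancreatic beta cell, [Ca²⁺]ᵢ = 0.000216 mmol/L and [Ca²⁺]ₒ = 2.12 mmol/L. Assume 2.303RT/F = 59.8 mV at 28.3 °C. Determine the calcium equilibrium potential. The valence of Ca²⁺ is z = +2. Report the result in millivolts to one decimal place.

119.4 mV

E = (59.8/z) · log₁₀([Ca²⁺]_out/[Ca²⁺]_in) with z = +2.
= (59.8/2) · log₁₀(2.12/0.000216) = 29.90 · log₁₀(9815)
= 29.90 · (3.9919) = 119.36 mV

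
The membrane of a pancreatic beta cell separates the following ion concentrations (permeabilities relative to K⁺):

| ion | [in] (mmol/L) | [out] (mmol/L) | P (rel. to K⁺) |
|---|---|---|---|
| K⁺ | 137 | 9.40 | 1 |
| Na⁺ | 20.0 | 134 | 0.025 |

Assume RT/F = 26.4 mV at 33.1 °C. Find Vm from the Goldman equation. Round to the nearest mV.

-63 mV

Vm = 26.4 · ln[(Σ P·[cation]ₒ + Σ P·[anion]ᵢ) / (Σ P·[cation]ᵢ + Σ P·[anion]ₒ)]
Numerator = 1×9.40 + 0.025×134 = 12.75
Denominator = 1×137 + 0.025×20.0 = 137.5
Vm = 26.4 · ln(0.092727) = 26.4 × (-2.3781) = -62.78 mV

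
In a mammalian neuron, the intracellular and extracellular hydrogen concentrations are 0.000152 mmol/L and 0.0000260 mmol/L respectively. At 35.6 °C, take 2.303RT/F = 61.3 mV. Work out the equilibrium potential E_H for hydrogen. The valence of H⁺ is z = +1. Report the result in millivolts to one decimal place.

-47.0 mV

E = (61.3/z) · log₁₀([H⁺]_out/[H⁺]_in) with z = +1.
= (61.3/1) · log₁₀(0.0000260/0.000152) = 61.30 · log₁₀(0.1711)
= 61.30 · (-0.7669) = -47.01 mV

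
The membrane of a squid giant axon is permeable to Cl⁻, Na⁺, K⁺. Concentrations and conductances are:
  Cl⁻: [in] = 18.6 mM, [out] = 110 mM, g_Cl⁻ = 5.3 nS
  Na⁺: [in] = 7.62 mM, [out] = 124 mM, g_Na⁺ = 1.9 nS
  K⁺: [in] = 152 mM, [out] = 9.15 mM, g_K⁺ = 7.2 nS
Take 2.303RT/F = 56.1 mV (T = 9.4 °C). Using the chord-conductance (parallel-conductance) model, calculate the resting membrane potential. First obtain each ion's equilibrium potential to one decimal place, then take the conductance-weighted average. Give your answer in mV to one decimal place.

E_Cl⁻ = (56.1/-1)·log₁₀(110/18.6) = -43.3 mV
E_Na⁺ = (56.1/1)·log₁₀(124/7.62) = 68.0 mV
E_K⁺ = (56.1/1)·log₁₀(9.15/152) = -68.5 mV
Vm = (Σ gᵢEᵢ)/(Σ gᵢ) = (5.3·-43.3 + 1.9·68.0 + 7.2·-68.5) / (5.3 + 1.9 + 7.2)
= -593.49 / 14.4 = -41.21 mV

-41.2 mV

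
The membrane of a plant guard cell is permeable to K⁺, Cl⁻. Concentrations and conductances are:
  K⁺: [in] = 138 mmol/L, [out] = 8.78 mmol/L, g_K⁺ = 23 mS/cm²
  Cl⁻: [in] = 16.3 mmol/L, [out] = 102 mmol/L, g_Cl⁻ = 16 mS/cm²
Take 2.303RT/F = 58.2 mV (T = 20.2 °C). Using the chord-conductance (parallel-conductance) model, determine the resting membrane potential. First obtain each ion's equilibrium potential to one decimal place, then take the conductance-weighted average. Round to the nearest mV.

E_K⁺ = (58.2/1)·log₁₀(8.78/138) = -69.6 mV
E_Cl⁻ = (58.2/-1)·log₁₀(102/16.3) = -46.4 mV
Vm = (Σ gᵢEᵢ)/(Σ gᵢ) = (23·-69.6 + 16·-46.4) / (23 + 16)
= -2343.20 / 39 = -60.08 mV

-60 mV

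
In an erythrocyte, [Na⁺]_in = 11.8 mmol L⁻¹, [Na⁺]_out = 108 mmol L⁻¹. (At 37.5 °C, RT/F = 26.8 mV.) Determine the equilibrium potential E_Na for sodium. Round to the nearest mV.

59 mV

E = (26.8/z) · ln([Na⁺]_out/[Na⁺]_in) with z = +1.
= (26.8/1) · ln(108/11.8) = 26.80 · ln(9.153)
= 26.80 · (2.2140) = 59.34 mV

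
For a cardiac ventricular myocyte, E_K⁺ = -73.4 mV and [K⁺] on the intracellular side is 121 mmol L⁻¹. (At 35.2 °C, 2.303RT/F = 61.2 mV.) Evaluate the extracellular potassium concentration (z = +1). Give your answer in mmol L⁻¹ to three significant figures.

Nernst: E = (61.2/1) · log₁₀([out]/[in]), so log₁₀([out]/[in]) = -73.4 × 1 / 61.2 = -1.1993.
[out]/[in] = 10^(-1.1993) = 0.06319.
[out] = 0.06319 × 121 = 7.646 mmol L⁻¹.

7.65 mmol L⁻¹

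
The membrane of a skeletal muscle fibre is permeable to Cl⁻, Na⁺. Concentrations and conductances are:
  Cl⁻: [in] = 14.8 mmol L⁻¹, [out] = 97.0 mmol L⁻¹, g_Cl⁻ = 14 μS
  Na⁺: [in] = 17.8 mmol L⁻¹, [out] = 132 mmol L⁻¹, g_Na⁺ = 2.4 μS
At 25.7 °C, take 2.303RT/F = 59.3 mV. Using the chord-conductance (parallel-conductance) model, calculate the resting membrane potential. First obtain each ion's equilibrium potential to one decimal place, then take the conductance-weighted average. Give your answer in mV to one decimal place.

-33.8 mV

E_Cl⁻ = (59.3/-1)·log₁₀(97.0/14.8) = -48.4 mV
E_Na⁺ = (59.3/1)·log₁₀(132/17.8) = 51.6 mV
Vm = (Σ gᵢEᵢ)/(Σ gᵢ) = (14·-48.4 + 2.4·51.6) / (14 + 2.4)
= -553.76 / 16.4 = -33.77 mV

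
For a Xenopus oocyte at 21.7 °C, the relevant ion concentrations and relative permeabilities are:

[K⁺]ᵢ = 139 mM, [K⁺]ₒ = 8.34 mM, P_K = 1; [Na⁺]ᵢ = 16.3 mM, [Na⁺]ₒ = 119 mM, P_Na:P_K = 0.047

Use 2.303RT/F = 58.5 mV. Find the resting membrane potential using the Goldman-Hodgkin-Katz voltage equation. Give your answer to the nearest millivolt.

Vm = 58.5 · log₁₀[(Σ P·[cation]ₒ + Σ P·[anion]ᵢ) / (Σ P·[cation]ᵢ + Σ P·[anion]ₒ)]
Numerator = 1×8.34 + 0.047×119 = 13.93
Denominator = 1×139 + 0.047×16.3 = 139.8
Vm = 58.5 · log₁₀(0.099688) = 58.5 × (-1.0014) = -58.58 mV

-59 mV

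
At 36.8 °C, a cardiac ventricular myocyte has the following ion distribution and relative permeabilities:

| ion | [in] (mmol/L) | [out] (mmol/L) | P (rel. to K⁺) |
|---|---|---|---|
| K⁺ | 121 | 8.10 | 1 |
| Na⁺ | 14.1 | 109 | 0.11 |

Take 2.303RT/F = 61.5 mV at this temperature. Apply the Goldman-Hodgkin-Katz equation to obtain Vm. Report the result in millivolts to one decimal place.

-48.3 mV

Vm = 61.5 · log₁₀[(Σ P·[cation]ₒ + Σ P·[anion]ᵢ) / (Σ P·[cation]ᵢ + Σ P·[anion]ₒ)]
Numerator = 1×8.10 + 0.11×109 = 20.09
Denominator = 1×121 + 0.11×14.1 = 122.6
Vm = 61.5 · log₁₀(0.16393) = 61.5 × (-0.7853) = -48.30 mV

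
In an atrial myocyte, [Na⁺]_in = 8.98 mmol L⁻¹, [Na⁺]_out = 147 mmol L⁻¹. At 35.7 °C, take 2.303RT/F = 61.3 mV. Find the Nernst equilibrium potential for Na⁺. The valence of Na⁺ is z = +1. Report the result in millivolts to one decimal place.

E = (61.3/z) · log₁₀([Na⁺]_out/[Na⁺]_in) with z = +1.
= (61.3/1) · log₁₀(147/8.98) = 61.30 · log₁₀(16.37)
= 61.30 · (1.2140) = 74.42 mV

74.4 mV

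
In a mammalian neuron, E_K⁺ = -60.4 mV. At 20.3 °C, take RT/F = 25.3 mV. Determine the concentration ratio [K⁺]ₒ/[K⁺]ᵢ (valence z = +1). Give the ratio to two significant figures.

0.092

ln([out]/[in]) = E·z/(25.3) = -60.4 × 1 / 25.3 = -2.3874
[out]/[in] = e^(-2.3874) = 0.09187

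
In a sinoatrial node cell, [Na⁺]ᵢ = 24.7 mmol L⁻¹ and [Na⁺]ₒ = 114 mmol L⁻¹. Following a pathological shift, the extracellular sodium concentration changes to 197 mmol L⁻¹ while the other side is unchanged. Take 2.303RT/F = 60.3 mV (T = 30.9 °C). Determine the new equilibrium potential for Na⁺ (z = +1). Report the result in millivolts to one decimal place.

54.4 mV

After the shift: [Na⁺]_out = 197, [Na⁺]_in = 24.7 mmol L⁻¹.
E_new = (60.3/1)·log₁₀(197/24.7) = 60.30 · (0.9018) = 54.38 mV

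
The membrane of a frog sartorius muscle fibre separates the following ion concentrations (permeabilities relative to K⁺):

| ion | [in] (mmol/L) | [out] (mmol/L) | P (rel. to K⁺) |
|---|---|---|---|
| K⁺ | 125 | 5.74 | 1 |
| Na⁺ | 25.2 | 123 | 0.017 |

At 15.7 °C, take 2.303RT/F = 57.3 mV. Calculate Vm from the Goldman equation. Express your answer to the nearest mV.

-69 mV

Vm = 57.3 · log₁₀[(Σ P·[cation]ₒ + Σ P·[anion]ᵢ) / (Σ P·[cation]ᵢ + Σ P·[anion]ₒ)]
Numerator = 1×5.74 + 0.017×123 = 7.831
Denominator = 1×125 + 0.017×25.2 = 125.4
Vm = 57.3 · log₁₀(0.062434) = 57.3 × (-1.2046) = -69.02 mV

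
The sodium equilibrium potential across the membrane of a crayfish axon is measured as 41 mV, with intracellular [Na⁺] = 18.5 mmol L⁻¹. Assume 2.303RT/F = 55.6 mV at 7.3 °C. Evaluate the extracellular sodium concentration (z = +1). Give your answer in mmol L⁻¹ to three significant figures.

101 mmol L⁻¹

Nernst: E = (55.6/1) · log₁₀([out]/[in]), so log₁₀([out]/[in]) = 41.0 × 1 / 55.6 = 0.7374.
[out]/[in] = 10^(0.7374) = 5.463.
[out] = 5.463 × 18.5 = 101.1 mmol L⁻¹.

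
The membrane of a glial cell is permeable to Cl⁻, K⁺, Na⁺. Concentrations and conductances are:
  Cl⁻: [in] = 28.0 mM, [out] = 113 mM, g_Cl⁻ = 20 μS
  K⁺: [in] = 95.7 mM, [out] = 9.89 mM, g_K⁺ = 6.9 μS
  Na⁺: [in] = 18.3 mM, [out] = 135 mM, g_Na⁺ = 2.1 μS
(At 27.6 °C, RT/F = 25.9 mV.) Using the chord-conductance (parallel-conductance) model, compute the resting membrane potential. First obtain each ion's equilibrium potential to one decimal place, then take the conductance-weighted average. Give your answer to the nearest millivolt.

-35 mV

E_Cl⁻ = (25.9/-1)·ln(113/28.0) = -36.1 mV
E_K⁺ = (25.9/1)·ln(9.89/95.7) = -58.8 mV
E_Na⁺ = (25.9/1)·ln(135/18.3) = 51.8 mV
Vm = (Σ gᵢEᵢ)/(Σ gᵢ) = (20·-36.1 + 6.9·-58.8 + 2.1·51.8) / (20 + 6.9 + 2.1)
= -1018.94 / 29 = -35.14 mV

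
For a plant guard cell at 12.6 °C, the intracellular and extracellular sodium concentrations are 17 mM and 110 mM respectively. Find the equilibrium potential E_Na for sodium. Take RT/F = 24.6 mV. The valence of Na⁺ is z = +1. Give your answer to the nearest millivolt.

E = (24.6/z) · ln([Na⁺]_out/[Na⁺]_in) with z = +1.
= (24.6/1) · ln(110/17) = 24.60 · ln(6.471)
= 24.60 · (1.8673) = 45.93 mV

46 mV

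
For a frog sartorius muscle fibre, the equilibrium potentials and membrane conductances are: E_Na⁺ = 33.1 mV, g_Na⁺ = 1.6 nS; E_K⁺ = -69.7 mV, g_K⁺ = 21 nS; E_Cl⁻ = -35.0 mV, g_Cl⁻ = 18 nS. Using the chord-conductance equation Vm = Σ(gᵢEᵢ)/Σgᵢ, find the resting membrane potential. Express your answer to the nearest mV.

Σ gᵢEᵢ = 1.6·(33.1) + 21·(-69.7) + 18·(-35.0) = -2040.74
Σ gᵢ = 1.6 + 21 + 18 = 40.6
Vm = -2040.74 / 40.6 = -50.26 mV

-50 mV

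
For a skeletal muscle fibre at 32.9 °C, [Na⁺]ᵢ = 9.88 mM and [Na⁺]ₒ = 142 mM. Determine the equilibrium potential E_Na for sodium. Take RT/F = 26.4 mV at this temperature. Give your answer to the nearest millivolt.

E = (26.4/z) · ln([Na⁺]_out/[Na⁺]_in) with z = +1.
= (26.4/1) · ln(142/9.88) = 26.40 · ln(14.37)
= 26.40 · (2.6653) = 70.36 mV

70 mV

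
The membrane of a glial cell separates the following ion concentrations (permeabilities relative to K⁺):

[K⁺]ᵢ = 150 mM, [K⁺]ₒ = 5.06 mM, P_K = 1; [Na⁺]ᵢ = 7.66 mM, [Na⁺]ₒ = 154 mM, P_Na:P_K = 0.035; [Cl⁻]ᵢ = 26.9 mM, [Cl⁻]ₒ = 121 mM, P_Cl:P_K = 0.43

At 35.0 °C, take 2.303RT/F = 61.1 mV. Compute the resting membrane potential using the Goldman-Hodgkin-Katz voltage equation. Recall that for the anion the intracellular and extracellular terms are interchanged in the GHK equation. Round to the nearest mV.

Vm = 61.1 · log₁₀[(Σ P·[cation]ₒ + Σ P·[anion]ᵢ) / (Σ P·[cation]ᵢ + Σ P·[anion]ₒ)]
Numerator = 1×5.06 + 0.035×154 + 0.43×26.9 = 22.02
Denominator = 1×150 + 0.035×7.66 + 0.43×121 = 202.3
Vm = 61.1 · log₁₀(0.10883) = 61.1 × (-0.9632) = -58.85 mV

-59 mV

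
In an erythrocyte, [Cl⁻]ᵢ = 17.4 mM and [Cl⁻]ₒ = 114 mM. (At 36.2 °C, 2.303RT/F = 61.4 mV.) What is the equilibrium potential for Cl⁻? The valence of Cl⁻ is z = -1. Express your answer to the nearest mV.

E = (61.4/z) · log₁₀([Cl⁻]_out/[Cl⁻]_in) with z = -1.
For an anion, dividing by z = -1 reverses the sign.
= (61.4/-1) · log₁₀(114/17.4) = -61.40 · log₁₀(6.552)
= -61.40 · (0.8164) = -50.12 mV

-50 mV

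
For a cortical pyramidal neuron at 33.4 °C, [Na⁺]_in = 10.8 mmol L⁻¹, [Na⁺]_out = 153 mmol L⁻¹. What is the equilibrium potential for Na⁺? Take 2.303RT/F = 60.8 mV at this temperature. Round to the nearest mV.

70 mV

E = (60.8/z) · log₁₀([Na⁺]_out/[Na⁺]_in) with z = +1.
= (60.8/1) · log₁₀(153/10.8) = 60.80 · log₁₀(14.17)
= 60.80 · (1.1513) = 70.00 mV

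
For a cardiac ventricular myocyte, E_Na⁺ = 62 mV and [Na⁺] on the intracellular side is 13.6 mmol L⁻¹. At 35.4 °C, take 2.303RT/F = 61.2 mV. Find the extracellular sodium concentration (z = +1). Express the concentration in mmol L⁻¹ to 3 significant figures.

140 mmol L⁻¹

Nernst: E = (61.2/1) · log₁₀([out]/[in]), so log₁₀([out]/[in]) = 62.0 × 1 / 61.2 = 1.0131.
[out]/[in] = 10^(1.0131) = 10.31.
[out] = 10.31 × 13.6 = 140.2 mmol L⁻¹.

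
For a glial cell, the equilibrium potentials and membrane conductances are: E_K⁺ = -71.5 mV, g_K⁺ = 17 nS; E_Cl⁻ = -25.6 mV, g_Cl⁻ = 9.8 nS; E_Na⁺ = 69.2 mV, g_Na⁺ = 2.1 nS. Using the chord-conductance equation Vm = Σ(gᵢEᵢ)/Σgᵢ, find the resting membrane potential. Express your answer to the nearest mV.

Σ gᵢEᵢ = 17·(-71.5) + 9.8·(-25.6) + 2.1·(69.2) = -1321.06
Σ gᵢ = 17 + 9.8 + 2.1 = 28.9
Vm = -1321.06 / 28.9 = -45.71 mV

-46 mV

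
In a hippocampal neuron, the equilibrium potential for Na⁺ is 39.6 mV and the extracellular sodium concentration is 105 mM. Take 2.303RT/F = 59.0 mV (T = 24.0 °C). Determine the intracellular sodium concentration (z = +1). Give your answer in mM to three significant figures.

22.4 mM

Nernst: E = (59.0/1) · log₁₀([out]/[in]), so log₁₀([out]/[in]) = 39.6 × 1 / 59.0 = 0.6712.
[out]/[in] = 10^(0.6712) = 4.69.
[in] = 105 / 4.69 = 22.39 mM.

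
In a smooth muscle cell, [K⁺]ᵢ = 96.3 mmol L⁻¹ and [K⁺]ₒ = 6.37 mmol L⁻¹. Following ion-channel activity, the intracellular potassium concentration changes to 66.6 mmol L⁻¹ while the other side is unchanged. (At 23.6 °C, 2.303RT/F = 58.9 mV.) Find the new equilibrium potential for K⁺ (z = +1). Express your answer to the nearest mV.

-60 mV

After the shift: [K⁺]_out = 6.37, [K⁺]_in = 66.6 mmol L⁻¹.
E_new = (58.9/1)·log₁₀(6.37/66.6) = 58.90 · (-1.0193) = -60.04 mV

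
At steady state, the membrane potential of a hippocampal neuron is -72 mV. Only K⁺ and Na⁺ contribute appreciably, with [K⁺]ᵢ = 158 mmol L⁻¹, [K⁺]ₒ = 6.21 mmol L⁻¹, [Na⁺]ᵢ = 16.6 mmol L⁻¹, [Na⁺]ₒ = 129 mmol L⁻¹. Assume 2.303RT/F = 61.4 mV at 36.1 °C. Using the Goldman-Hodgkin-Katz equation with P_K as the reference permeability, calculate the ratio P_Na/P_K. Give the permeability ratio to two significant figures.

0.034

Let α = P_Na/P_K. GHK: Vm = 61.4·log₁₀[(Kₒ + α·Naₒ)/(Kᵢ + α·Naᵢ)].
10^(Vm/61.4) = 10^(-72.0/61.4) = 0.067199
So 0.067199·(Kᵢ + α·Naᵢ) = Kₒ + α·Naₒ → α = (0.067199·158.0 − 6.21) / (129.0 − 0.067199·16.6)
α = (10.62 − 6.21) / (129.0 − 1.116) = 4.407/127.9 = 0.03446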